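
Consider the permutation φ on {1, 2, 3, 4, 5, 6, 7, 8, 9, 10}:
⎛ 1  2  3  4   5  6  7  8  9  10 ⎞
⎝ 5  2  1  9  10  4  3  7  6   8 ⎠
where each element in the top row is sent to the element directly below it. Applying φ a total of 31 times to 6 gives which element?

4

Tracing 6 → 4 → … returns to 6 after 3 steps, so 6 lies in a 3-cycle (4 9 6).
Since the cycle has length 3, φ^31 acts on it the same as φ^1 (31 mod 3 = 1).
Advancing 1 step from 6: 6 → 4.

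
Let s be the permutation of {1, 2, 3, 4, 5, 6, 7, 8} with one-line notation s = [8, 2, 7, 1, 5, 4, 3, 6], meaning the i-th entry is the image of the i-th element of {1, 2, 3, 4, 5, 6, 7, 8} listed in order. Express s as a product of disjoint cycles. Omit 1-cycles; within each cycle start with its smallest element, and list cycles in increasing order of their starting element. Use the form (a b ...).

From 1: 1 → 8 → 6 → 4 → 1, closing the cycle (1 8 6 4).
Continuing from each remaining unvisited element yields (1 8 6 4)(3 7).

(1 8 6 4)(3 7)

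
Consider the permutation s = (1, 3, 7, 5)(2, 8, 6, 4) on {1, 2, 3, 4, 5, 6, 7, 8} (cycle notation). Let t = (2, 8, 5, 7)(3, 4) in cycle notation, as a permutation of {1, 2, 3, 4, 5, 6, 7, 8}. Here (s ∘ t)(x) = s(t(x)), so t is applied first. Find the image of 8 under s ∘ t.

(s ∘ t)(8) = s(t(8)). t(8) = 5, then s(5) = 1. So (s ∘ t)(8) = 1.

1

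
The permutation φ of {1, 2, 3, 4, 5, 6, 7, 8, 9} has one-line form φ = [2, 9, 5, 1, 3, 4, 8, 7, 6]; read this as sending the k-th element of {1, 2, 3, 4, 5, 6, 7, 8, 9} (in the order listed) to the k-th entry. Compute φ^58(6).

Tracing 6 → 4 → … returns to 6 after 5 steps, so 6 lies in a 5-cycle (1, 2, 9, 6, 4).
Powers repeat with period 5 on this cycle, and 58 mod 5 = 3, so φ^58(6) = φ^3(6).
Advancing 3 steps from 6: 6 → 4 → 1 → 2.

2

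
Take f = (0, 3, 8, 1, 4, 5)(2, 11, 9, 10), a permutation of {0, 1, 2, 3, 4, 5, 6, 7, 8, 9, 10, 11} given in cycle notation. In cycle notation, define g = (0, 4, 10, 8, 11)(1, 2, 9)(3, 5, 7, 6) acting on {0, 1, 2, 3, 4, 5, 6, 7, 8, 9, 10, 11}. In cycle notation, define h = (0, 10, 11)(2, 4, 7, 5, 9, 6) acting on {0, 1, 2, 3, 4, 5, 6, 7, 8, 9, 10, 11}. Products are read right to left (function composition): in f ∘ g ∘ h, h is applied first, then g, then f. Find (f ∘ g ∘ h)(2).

2

Apply the permutations in order: h(2) = 4, then g(4) = 10, then f(10) = 2. So (f ∘ g ∘ h)(2) = 2.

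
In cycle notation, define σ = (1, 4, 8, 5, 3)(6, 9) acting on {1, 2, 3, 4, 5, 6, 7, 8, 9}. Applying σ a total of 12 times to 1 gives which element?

1 lies in the 5-cycle (1, 4, 8, 5, 3).
On a 5-cycle, σ^5 is the identity, so σ^12 = σ^2 there (12 ≡ 2 mod 5).
Stepping 2 places around the cycle: 1 → 4 → 8.

8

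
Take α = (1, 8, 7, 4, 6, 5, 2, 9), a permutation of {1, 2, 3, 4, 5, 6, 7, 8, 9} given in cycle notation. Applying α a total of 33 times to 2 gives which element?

9

2 lies in the 8-cycle (1, 8, 7, 4, 6, 5, 2, 9).
On an 8-cycle, α^8 is the identity, so α^33 = α^1 there (33 ≡ 1 mod 8).
Advancing 1 step from 2: 2 → 9.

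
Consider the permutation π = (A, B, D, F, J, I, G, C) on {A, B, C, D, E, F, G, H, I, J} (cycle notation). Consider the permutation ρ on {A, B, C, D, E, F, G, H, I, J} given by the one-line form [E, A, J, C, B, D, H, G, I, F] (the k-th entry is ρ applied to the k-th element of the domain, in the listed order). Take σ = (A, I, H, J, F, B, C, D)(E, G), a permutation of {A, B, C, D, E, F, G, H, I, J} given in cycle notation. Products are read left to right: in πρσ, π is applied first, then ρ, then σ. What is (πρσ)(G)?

(πρσ)(G) = σ(ρ(π(G))). π(G) = C, then ρ(C) = J, then σ(J) = F, so the result is F.

F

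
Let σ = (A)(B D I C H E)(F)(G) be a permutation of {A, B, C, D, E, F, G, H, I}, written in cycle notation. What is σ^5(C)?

C lies in the 6-cycle (B D I C H E).
Advancing 5 steps from C: C → H → E → B → D → I.

I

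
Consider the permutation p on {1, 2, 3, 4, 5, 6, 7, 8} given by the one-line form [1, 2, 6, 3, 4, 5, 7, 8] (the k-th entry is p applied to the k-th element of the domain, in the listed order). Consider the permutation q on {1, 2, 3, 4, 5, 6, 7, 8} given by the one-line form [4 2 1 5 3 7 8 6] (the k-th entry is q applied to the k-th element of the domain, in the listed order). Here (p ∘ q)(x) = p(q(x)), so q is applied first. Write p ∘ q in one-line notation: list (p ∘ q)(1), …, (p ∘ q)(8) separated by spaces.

For each element, apply q then p: 1 → 4 → 3; 2 → 2 → 2; 3 → 1 → 1; 4 → 5 → 4; 5 → 3 → 6; 6 → 7 → 7; 7 → 8 → 8; 8 → 6 → 5.
Collecting the images, p ∘ q = [3 2 1 4 6 7 8 5].

3 2 1 4 6 7 8 5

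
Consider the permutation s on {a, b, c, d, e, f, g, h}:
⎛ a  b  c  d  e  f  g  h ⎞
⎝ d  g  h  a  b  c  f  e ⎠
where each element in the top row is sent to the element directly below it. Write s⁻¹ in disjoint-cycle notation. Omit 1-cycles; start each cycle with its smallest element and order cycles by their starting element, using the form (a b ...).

First write s in disjoint cycles: (a d)(b g f c h e).
Reversing each cycle (and rotating so the smallest element leads) gives s⁻¹ = (a d)(b e h c f g).

(a d)(b e h c f g)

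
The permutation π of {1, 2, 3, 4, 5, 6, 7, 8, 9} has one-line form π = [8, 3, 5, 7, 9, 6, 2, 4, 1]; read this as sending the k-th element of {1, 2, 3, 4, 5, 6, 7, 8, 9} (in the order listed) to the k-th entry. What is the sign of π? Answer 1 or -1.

-1

In disjoint-cycle form the cycle lengths are 8, 1.
A cycle of length ℓ contributes ℓ−1 transpositions, so π is a product of 7 transpositions — odd.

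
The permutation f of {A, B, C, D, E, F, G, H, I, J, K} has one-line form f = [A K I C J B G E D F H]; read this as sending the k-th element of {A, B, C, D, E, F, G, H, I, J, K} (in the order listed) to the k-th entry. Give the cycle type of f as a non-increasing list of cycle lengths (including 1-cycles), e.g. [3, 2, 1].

The disjoint cycles are (A)(B K H E J F)(C I D)(G), with lengths 6, 3, 1, 1 in non-increasing order.

[6, 3, 1, 1]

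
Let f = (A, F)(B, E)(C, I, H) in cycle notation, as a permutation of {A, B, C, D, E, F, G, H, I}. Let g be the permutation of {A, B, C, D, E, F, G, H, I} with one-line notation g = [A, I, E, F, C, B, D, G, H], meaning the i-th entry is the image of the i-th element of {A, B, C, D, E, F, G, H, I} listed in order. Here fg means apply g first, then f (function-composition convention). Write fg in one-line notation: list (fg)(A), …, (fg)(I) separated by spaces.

F H B A I E D G C

Chase each element through g then f: A → A → F; B → I → H; C → E → B; D → F → A; E → C → I; F → B → E; G → D → D; H → G → G; I → H → C.
Collecting the images, fg = [F H B A I E D G C].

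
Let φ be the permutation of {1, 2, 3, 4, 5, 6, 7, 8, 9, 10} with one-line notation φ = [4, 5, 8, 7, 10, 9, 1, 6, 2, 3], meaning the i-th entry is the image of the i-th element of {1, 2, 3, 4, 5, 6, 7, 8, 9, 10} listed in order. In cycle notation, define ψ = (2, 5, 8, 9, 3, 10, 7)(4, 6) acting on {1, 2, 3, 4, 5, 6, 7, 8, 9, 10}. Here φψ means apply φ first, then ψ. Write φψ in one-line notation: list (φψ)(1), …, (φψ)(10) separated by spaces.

6 8 9 2 7 3 1 4 5 10

For each element, apply φ then ψ: 1 → 4 → 6; 2 → 5 → 8; 3 → 8 → 9; 4 → 7 → 2; 5 → 10 → 7; 6 → 9 → 3; 7 → 1 → 1; 8 → 6 → 4; 9 → 2 → 5; 10 → 3 → 10.
So φψ in one-line form is 6 8 9 2 7 3 1 4 5 10.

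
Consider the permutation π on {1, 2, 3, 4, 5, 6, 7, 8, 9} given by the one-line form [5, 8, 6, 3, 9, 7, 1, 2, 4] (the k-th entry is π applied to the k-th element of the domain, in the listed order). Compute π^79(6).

Tracing 6 → 7 → … returns to 6 after 7 steps, so 6 lies in a 7-cycle (1 5 9 4 3 6 7).
Powers repeat with period 7 on this cycle, and 79 mod 7 = 2, so π^79(6) = π^2(6).
Advancing 2 steps from 6: 6 → 7 → 1.

1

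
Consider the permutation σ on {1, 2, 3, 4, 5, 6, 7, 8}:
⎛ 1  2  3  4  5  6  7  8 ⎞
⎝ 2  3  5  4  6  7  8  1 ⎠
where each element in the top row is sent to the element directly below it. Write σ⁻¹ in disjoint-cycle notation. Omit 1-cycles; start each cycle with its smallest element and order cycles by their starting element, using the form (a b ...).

First write σ in disjoint cycles: (1 2 3 5 6 7 8).
Reversing each cycle (and rotating so the smallest element leads) gives σ⁻¹ = (1 8 7 6 5 3 2).

(1 8 7 6 5 3 2)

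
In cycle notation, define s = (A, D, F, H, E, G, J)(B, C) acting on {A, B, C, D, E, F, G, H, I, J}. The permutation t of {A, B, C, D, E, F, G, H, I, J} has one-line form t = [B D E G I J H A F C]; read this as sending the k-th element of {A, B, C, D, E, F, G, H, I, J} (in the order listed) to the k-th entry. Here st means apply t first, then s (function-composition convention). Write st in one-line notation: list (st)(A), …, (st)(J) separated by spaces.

C F G J I A E D H B

For each element, apply t then s: A → B → C; B → D → F; C → E → G; D → G → J; E → I → I; F → J → A; G → H → E; H → A → D; I → F → H; J → C → B.
So st in one-line form is C F G J I A E D H B.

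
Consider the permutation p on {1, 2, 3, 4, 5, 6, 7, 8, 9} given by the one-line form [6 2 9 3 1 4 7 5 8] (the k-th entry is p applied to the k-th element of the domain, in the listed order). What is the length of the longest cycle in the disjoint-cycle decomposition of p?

7

Decomposing into disjoint cycles gives (1, 6, 4, 3, 9, 8, 5); the longest has length 7.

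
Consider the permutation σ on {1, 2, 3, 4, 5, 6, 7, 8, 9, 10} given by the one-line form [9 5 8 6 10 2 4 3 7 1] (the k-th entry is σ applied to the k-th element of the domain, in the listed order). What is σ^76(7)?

Tracing 7 → 4 → … returns to 7 after 8 steps, so 7 lies in an 8-cycle (1 9 7 4 6 2 5 10).
On an 8-cycle, σ^8 is the identity, so σ^76 = σ^4 there (76 ≡ 4 mod 8).
Advancing 4 steps from 7: 7 → 4 → 6 → 2 → 5.

5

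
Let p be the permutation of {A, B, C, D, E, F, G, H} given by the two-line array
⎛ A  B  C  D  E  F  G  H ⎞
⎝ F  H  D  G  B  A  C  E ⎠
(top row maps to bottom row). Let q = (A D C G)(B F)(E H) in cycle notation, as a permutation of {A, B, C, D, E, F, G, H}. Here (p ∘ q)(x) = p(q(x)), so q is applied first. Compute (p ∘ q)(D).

First apply q: q(D) = C, then p(C) = D. Thus (p ∘ q)(D) = D.

D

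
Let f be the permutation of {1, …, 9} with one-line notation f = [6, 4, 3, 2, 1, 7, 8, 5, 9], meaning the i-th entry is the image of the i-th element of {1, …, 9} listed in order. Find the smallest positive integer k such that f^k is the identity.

10

The disjoint-cycle form of f has cycle lengths 5, 2, 1, 1.
The order is lcm(5, 2) = 10.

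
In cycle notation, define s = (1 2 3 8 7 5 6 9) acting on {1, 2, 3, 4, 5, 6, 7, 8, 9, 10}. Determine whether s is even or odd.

odd

The cycle lengths are 8, 1, 1.
A cycle is odd iff its length is even; s has 1 even-length cycle, so sgn(s) = (−1)^1 and s is odd.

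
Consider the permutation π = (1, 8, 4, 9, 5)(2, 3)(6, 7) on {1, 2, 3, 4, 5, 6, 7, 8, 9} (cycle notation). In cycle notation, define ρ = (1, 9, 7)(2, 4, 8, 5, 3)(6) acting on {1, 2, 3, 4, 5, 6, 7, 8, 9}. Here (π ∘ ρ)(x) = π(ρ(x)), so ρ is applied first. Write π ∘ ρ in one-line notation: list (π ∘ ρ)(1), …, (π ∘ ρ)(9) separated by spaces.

(π ∘ ρ)(x) = π(ρ(x)). Computing each image: π(ρ(1)) = π(9) = 5, π(ρ(2)) = π(4) = 9, π(ρ(3)) = π(2) = 3, π(ρ(4)) = π(8) = 4, π(ρ(5)) = π(3) = 2, π(ρ(6)) = π(6) = 7, π(ρ(7)) = π(1) = 8, π(ρ(8)) = π(5) = 1, π(ρ(9)) = π(7) = 6.
Hence π ∘ ρ = [5 9 3 4 2 7 8 1 6].

5 9 3 4 2 7 8 1 6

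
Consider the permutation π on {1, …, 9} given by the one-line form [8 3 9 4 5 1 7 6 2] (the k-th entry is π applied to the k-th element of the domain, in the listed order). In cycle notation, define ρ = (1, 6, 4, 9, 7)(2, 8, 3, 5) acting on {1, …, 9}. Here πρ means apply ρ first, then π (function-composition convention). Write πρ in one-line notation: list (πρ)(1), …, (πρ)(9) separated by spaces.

Chase each element through ρ then π: 1 → 6 → 1; 2 → 8 → 6; 3 → 5 → 5; 4 → 9 → 2; 5 → 2 → 3; 6 → 4 → 4; 7 → 1 → 8; 8 → 3 → 9; 9 → 7 → 7.
Collecting the images, πρ = [1 6 5 2 3 4 8 9 7].

1 6 5 2 3 4 8 9 7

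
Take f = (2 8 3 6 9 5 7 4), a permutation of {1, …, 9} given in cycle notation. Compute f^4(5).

8

5 lies in the 8-cycle (2 8 3 6 9 5 7 4).
Advancing 4 steps from 5: 5 → 7 → 4 → 2 → 8.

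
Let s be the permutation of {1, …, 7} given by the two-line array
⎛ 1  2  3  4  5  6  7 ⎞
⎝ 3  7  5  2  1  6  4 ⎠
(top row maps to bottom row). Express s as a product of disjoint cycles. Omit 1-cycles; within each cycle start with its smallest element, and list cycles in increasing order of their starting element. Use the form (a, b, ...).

(1, 3, 5)(2, 7, 4)

Start at 1 and follow images: 1 → 3 → 5 → 1, giving the cycle (1, 3, 5).
Continuing from each remaining unvisited element yields (1, 3, 5)(2, 7, 4).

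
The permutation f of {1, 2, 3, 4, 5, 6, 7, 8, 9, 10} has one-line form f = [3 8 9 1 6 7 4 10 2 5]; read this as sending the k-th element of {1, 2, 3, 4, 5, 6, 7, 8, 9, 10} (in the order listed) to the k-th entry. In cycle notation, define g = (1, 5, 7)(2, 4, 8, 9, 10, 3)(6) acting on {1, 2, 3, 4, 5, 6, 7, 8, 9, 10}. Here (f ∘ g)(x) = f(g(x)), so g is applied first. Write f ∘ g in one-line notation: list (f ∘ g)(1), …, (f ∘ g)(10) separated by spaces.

(f ∘ g)(x) = f(g(x)). Computing each image: f(g(1)) = f(5) = 6, f(g(2)) = f(4) = 1, f(g(3)) = f(2) = 8, f(g(4)) = f(8) = 10, f(g(5)) = f(7) = 4, f(g(6)) = f(6) = 7, f(g(7)) = f(1) = 3, f(g(8)) = f(9) = 2, f(g(9)) = f(10) = 5, f(g(10)) = f(3) = 9.
Hence f ∘ g = [6 1 8 10 4 7 3 2 5 9].

6 1 8 10 4 7 3 2 5 9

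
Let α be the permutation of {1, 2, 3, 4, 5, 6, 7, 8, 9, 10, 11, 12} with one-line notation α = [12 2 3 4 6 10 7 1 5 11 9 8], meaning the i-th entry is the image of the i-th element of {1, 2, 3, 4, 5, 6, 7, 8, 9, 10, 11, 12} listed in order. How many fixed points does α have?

The fixed points (elements with α(x) = x) are {2, 3, 4, 7}, so there are 4.

4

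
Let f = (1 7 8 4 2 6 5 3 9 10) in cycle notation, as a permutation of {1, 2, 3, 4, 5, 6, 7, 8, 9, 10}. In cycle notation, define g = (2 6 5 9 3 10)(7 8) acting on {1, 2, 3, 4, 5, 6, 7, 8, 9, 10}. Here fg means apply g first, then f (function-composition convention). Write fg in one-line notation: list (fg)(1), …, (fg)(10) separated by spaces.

7 5 1 2 10 3 4 8 9 6

Chase each element through g then f: 1 → 1 → 7; 2 → 6 → 5; 3 → 10 → 1; 4 → 4 → 2; 5 → 9 → 10; 6 → 5 → 3; 7 → 8 → 4; 8 → 7 → 8; 9 → 3 → 9; 10 → 2 → 6.
Collecting the images, fg = [7 5 1 2 10 3 4 8 9 6].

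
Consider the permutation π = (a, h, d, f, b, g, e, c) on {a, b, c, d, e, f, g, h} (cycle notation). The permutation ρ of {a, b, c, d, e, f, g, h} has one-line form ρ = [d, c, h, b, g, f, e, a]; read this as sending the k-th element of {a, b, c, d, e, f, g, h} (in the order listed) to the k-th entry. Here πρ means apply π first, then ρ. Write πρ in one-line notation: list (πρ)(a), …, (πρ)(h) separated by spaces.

a e d f h c g b

(πρ)(x) = ρ(π(x)). Computing each image: ρ(π(a)) = ρ(h) = a, ρ(π(b)) = ρ(g) = e, ρ(π(c)) = ρ(a) = d, ρ(π(d)) = ρ(f) = f, ρ(π(e)) = ρ(c) = h, ρ(π(f)) = ρ(b) = c, ρ(π(g)) = ρ(e) = g, ρ(π(h)) = ρ(d) = b.
Hence πρ = [a e d f h c g b].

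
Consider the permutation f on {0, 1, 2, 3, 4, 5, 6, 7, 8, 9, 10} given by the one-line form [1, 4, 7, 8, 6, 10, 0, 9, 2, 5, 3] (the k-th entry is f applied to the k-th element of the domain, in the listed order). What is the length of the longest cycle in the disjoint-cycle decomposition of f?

7

Decomposing into disjoint cycles gives (0 1 4 6)(2 7 9 5 10 3 8); the longest has length 7.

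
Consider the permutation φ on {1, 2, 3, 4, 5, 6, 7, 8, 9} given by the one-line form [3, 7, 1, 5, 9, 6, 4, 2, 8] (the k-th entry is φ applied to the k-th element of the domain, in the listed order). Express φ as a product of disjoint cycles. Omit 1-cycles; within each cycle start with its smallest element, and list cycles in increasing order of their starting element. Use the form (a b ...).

From 1: 1 → 3 → 1, closing the cycle (1 3).
Repeating from the next unused element and collecting all non-trivial cycles gives (1 3)(2 7 4 5 9 8).

(1 3)(2 7 4 5 9 8)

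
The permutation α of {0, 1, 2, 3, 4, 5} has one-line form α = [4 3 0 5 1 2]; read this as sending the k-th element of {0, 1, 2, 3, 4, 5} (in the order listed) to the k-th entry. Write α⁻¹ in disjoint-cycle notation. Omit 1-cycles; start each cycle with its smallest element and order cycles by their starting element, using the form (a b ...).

(0 2 5 3 1 4)

First write α in disjoint cycles: (0 4 1 3 5 2).
Reversing each cycle (and rotating so the smallest element leads) gives α⁻¹ = (0 2 5 3 1 4).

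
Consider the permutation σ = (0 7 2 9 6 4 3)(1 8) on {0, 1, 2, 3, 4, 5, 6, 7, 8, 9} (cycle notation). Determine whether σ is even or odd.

The cycle lengths are 7, 2, 1.
A cycle is odd iff its length is even; σ has 1 even-length cycle, so sgn(σ) = (−1)^1 and σ is odd.

odd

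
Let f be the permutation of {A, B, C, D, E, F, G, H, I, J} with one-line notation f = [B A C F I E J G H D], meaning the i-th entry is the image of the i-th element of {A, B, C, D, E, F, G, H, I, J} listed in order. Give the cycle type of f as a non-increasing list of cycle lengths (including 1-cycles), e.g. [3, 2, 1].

The disjoint cycles are (A B)(C)(D F E I H G J), with lengths 7, 2, 1 in non-increasing order.

[7, 2, 1]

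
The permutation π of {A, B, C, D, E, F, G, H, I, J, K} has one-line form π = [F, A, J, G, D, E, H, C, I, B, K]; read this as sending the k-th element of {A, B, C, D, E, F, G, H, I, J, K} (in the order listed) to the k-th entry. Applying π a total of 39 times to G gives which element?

Tracing G → H → … returns to G after 9 steps, so G lies in a 9-cycle (A, F, E, D, G, H, C, J, B).
On a 9-cycle, π^9 is the identity, so π^39 = π^3 there (39 ≡ 3 mod 9).
Advancing 3 steps from G: G → H → C → J.

J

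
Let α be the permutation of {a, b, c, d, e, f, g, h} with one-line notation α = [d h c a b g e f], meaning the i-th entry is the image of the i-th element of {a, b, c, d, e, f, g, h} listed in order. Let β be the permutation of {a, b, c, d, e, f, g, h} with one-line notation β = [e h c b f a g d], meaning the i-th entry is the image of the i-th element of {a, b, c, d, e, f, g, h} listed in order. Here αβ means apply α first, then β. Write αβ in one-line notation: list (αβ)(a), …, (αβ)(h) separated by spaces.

b d c e h g f a

Chase each element through α then β: a → d → b; b → h → d; c → c → c; d → a → e; e → b → h; f → g → g; g → e → f; h → f → a.
So αβ in one-line form is b d c e h g f a.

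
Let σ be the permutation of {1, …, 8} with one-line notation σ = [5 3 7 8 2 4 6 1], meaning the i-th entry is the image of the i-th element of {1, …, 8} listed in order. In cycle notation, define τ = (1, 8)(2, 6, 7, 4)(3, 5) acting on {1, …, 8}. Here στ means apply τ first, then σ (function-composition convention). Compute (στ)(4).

(στ)(4) = σ(τ(4)). τ(4) = 2, then σ(2) = 3. So (στ)(4) = 3.

3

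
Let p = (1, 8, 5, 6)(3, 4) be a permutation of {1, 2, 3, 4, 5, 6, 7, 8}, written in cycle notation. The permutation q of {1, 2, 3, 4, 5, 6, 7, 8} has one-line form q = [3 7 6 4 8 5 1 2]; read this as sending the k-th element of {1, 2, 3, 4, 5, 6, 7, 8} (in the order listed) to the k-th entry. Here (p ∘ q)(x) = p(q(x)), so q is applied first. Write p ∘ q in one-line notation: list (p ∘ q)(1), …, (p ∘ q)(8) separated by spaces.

(p ∘ q)(x) = p(q(x)). Computing each image: p(q(1)) = p(3) = 4, p(q(2)) = p(7) = 7, p(q(3)) = p(6) = 1, p(q(4)) = p(4) = 3, p(q(5)) = p(8) = 5, p(q(6)) = p(5) = 6, p(q(7)) = p(1) = 8, p(q(8)) = p(2) = 2.
Hence p ∘ q = [4 7 1 3 5 6 8 2].

4 7 1 3 5 6 8 2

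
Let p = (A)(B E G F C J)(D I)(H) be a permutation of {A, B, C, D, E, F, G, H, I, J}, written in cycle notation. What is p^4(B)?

C

B lies in the 6-cycle (B E G F C J).
Stepping 4 places around the cycle: B → E → G → F → C.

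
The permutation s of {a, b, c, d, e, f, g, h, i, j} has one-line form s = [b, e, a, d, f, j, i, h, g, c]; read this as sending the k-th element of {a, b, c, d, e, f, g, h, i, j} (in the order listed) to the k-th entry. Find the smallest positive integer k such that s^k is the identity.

6

The disjoint-cycle form of s has cycle lengths 6, 2, 1, 1.
The order of s is the least common multiple of its cycle lengths: lcm(6, 2) = 6.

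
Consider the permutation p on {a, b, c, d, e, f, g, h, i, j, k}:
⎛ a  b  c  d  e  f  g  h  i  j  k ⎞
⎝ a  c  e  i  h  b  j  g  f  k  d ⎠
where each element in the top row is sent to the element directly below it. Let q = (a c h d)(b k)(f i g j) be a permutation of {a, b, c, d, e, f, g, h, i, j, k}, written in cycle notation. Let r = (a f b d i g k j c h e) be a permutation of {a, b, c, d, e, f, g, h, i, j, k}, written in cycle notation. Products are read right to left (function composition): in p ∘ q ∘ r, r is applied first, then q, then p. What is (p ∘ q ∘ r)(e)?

e

(p ∘ q ∘ r)(e) = p(q(r(e))). r(e) = a, then q(a) = c, then p(c) = e, so the result is e.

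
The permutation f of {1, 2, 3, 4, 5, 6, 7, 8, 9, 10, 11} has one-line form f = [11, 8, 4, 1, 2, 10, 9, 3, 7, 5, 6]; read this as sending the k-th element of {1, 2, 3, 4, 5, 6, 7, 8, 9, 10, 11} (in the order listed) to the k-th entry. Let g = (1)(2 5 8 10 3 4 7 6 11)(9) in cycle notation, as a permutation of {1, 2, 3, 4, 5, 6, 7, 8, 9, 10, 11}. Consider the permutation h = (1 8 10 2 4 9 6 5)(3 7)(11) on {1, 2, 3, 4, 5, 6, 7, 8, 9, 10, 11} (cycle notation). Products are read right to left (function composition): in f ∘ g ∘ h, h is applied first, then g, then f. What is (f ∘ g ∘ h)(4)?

Apply the permutations in order: h(4) = 9, then g(9) = 9, then f(9) = 7. So (f ∘ g ∘ h)(4) = 7.

7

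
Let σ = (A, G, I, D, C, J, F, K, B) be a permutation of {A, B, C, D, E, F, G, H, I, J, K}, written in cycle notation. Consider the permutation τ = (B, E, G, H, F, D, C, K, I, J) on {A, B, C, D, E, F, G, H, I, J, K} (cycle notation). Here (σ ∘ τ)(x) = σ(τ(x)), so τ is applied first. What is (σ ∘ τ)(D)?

J

First apply τ: τ(D) = C, then σ(C) = J. Thus (σ ∘ τ)(D) = J.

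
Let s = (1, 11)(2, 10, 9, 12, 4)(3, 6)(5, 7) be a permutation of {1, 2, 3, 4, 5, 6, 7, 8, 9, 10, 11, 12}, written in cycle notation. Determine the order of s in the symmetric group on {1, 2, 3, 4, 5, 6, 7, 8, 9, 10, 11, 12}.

10

The cycle type of s is (5, 2, 2, 2, 1).
The order of s is the least common multiple of its cycle lengths: lcm(5, 2, 2, 2) = 10.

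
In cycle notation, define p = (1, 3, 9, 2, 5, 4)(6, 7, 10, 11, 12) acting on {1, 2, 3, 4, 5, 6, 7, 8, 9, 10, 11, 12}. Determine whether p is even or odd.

The cycle lengths are 6, 5, 1.
A cycle of length ℓ contributes ℓ−1 transpositions, so p is a product of 5 + 4 = 9 transpositions — odd.

odd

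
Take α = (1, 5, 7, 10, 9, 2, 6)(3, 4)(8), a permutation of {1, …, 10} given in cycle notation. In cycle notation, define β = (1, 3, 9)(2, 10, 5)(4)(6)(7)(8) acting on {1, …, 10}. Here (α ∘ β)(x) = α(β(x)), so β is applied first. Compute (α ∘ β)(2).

(α ∘ β)(2) = α(β(2)). β(2) = 10, then α(10) = 9. So (α ∘ β)(2) = 9.

9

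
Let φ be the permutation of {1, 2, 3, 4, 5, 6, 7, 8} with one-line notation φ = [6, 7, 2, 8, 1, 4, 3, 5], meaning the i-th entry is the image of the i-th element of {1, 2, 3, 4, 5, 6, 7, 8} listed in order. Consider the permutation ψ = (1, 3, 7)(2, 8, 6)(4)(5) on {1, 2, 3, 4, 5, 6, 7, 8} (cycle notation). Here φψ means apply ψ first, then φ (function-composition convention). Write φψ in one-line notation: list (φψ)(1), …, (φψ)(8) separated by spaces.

2 5 3 8 1 7 6 4

Chase each element through ψ then φ: 1 → 3 → 2; 2 → 8 → 5; 3 → 7 → 3; 4 → 4 → 8; 5 → 5 → 1; 6 → 2 → 7; 7 → 1 → 6; 8 → 6 → 4.
So φψ in one-line form is 2 5 3 8 1 7 6 4.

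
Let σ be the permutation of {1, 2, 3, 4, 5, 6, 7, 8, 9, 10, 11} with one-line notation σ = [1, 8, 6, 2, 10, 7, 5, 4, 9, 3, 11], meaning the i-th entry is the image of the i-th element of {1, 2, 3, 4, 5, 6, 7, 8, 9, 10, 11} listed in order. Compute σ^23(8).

2

Tracing 8 → 4 → … returns to 8 after 3 steps, so 8 lies in a 3-cycle (2, 8, 4).
Powers repeat with period 3 on this cycle, and 23 mod 3 = 2, so σ^23(8) = σ^2(8).
Advancing 2 steps from 8: 8 → 4 → 2.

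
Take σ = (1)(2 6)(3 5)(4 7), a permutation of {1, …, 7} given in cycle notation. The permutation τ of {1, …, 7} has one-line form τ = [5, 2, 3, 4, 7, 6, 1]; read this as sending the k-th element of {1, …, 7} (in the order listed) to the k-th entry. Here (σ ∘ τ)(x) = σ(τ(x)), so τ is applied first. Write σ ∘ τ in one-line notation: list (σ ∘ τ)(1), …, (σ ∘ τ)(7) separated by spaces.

3 6 5 7 4 2 1

Chase each element through τ then σ: 1 → 5 → 3; 2 → 2 → 6; 3 → 3 → 5; 4 → 4 → 7; 5 → 7 → 4; 6 → 6 → 2; 7 → 1 → 1.
Collecting the images, σ ∘ τ = [3 6 5 7 4 2 1].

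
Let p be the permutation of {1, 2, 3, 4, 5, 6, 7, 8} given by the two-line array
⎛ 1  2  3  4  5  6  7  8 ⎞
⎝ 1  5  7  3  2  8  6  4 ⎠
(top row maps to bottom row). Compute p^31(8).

Tracing 8 → 4 → … returns to 8 after 5 steps, so 8 lies in a 5-cycle (3 7 6 8 4).
Since the cycle has length 5, p^31 acts on it the same as p^1 (31 mod 5 = 1).
Advancing 1 step from 8: 8 → 4.

4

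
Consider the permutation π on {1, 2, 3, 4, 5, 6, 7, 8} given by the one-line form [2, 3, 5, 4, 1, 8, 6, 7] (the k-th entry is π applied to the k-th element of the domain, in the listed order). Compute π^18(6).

6

Tracing 6 → 8 → … returns to 6 after 3 steps, so 6 lies in a 3-cycle (6, 8, 7).
Since the cycle has length 3, π^18 acts on it the same as π^0 (18 mod 3 = 0).
So π^18(6) = 6.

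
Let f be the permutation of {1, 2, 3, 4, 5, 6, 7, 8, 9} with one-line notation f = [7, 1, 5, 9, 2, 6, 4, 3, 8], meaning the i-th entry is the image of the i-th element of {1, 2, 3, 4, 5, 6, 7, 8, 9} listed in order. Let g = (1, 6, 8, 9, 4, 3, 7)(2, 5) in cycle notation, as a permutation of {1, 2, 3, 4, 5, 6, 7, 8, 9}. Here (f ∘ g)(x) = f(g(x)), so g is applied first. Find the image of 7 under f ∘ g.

7

(f ∘ g)(7) = f(g(7)). g(7) = 1, then f(1) = 7. So (f ∘ g)(7) = 7.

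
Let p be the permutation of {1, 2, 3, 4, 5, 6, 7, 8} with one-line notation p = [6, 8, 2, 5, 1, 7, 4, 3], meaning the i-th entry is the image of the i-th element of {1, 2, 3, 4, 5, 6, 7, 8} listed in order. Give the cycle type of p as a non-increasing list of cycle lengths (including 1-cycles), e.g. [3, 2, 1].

The disjoint cycles are (1, 6, 7, 4, 5)(2, 8, 3), with lengths 5, 3 in non-increasing order.

[5, 3]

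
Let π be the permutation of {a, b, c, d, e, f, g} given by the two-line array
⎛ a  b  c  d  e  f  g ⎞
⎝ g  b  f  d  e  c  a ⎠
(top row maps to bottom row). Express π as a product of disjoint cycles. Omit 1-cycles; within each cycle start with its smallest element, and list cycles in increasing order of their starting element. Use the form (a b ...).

Iterating π from a gives a → g → a; that is the 2-cycle (a g).
Continuing from each remaining unvisited element yields (a g)(c f).

(a g)(c f)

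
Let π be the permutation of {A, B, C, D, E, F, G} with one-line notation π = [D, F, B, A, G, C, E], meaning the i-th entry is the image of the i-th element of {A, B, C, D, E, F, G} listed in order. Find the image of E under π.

E is element number 5 of the domain, and entry number 5 of the one-line form is G, so π(E) = G.

G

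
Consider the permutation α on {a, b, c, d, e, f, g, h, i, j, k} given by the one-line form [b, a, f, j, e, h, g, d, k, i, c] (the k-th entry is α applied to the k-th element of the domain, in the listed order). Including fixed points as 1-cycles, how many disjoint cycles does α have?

4

The cycle decomposition is (a, b)(c, f, h, d, j, i, k)(e)(g), which has 4 cycles (counting 1-cycles).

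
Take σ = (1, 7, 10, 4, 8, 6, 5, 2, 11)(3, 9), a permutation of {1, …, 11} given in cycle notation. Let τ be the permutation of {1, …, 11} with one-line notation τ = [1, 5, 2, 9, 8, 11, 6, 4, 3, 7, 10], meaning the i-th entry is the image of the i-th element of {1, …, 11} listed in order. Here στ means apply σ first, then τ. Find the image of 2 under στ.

σ(2) = 11, then τ(11) = 10; composing gives (στ)(2) = 10.

10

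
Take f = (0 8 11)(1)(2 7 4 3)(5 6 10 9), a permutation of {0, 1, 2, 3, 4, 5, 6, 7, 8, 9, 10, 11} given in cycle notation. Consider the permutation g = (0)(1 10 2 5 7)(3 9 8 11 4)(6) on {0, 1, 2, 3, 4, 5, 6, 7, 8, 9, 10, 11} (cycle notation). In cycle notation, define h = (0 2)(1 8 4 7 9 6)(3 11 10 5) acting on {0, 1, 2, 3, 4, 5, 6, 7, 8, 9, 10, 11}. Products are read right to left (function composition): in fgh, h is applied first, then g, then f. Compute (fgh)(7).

11

Chase 7: h(7) = 9; g(9) = 8; f(8) = 11. Hence (fgh)(7) = 11.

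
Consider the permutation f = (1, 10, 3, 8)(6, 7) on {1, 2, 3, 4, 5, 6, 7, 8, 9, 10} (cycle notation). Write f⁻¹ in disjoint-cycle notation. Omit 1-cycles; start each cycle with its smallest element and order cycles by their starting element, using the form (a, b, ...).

The inverse reverses each cycle.
After reversing and putting each cycle's least element first, f⁻¹ = (1, 8, 3, 10)(6, 7).

(1, 8, 3, 10)(6, 7)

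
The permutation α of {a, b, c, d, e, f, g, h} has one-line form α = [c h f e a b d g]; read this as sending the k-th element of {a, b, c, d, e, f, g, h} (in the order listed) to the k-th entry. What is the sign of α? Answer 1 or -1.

In disjoint-cycle form the cycle lengths are 8.
A cycle is odd iff its length is even; α has 1 even-length cycle, so sgn(α) = (−1)^1 and α is odd.

-1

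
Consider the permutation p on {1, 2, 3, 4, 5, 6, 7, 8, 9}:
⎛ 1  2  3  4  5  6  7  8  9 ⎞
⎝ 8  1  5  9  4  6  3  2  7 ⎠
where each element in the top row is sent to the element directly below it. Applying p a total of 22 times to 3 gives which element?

4

Tracing 3 → 5 → … returns to 3 after 5 steps, so 3 lies in a 5-cycle (3 5 4 9 7).
Powers repeat with period 5 on this cycle, and 22 mod 5 = 2, so p^22(3) = p^2(3).
Advancing 2 steps from 3: 3 → 5 → 4.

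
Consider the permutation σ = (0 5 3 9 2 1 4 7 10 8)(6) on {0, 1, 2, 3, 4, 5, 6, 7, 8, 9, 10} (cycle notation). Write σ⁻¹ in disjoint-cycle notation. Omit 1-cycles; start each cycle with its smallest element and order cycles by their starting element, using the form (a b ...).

(0 8 10 7 4 1 2 9 3 5)

The inverse reverses each cycle.
After reversing and putting each cycle's least element first, σ⁻¹ = (0 8 10 7 4 1 2 9 3 5).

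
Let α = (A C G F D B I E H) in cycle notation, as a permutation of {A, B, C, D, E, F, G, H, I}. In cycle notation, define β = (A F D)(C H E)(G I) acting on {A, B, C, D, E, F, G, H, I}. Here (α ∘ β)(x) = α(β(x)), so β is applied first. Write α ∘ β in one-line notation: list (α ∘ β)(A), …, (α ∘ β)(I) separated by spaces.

(α ∘ β)(x) = α(β(x)). Computing each image: α(β(A)) = α(F) = D, α(β(B)) = α(B) = I, α(β(C)) = α(H) = A, α(β(D)) = α(A) = C, α(β(E)) = α(C) = G, α(β(F)) = α(D) = B, α(β(G)) = α(I) = E, α(β(H)) = α(E) = H, α(β(I)) = α(G) = F.
Hence α ∘ β = [D I A C G B E H F].

D I A C G B E H F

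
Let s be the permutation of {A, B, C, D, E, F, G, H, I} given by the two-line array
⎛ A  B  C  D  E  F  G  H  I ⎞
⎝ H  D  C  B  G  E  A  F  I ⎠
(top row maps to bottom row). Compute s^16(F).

E

Tracing F → E → … returns to F after 5 steps, so F lies in a 5-cycle (A, H, F, E, G).
Powers repeat with period 5 on this cycle, and 16 mod 5 = 1, so s^16(F) = s^1(F).
Stepping 1 place around the cycle: F → E.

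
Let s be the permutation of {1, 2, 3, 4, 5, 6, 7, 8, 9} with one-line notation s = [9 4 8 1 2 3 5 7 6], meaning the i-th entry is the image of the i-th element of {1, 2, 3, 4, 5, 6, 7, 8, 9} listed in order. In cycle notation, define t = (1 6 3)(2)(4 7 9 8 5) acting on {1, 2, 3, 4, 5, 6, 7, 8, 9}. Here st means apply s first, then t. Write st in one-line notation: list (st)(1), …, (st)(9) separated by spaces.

(st)(x) = t(s(x)). Computing each image: t(s(1)) = t(9) = 8, t(s(2)) = t(4) = 7, t(s(3)) = t(8) = 5, t(s(4)) = t(1) = 6, t(s(5)) = t(2) = 2, t(s(6)) = t(3) = 1, t(s(7)) = t(5) = 4, t(s(8)) = t(7) = 9, t(s(9)) = t(6) = 3.
Hence st = [8 7 5 6 2 1 4 9 3].

8 7 5 6 2 1 4 9 3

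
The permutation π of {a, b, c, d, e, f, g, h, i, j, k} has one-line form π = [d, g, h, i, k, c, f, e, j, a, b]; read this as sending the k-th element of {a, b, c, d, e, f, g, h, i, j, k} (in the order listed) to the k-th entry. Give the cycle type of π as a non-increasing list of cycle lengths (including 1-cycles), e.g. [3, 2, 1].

The disjoint cycles are (a d i j)(b g f c h e k), with lengths 7, 4 in non-increasing order.

[7, 4]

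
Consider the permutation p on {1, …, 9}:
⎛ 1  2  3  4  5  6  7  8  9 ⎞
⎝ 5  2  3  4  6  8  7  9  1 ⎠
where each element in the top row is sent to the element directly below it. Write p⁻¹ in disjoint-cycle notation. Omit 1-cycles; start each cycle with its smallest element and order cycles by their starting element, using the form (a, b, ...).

(1, 9, 8, 6, 5)

First write p in disjoint cycles: (1, 5, 6, 8, 9).
Reversing each cycle (and rotating so the smallest element leads) gives p⁻¹ = (1, 9, 8, 6, 5).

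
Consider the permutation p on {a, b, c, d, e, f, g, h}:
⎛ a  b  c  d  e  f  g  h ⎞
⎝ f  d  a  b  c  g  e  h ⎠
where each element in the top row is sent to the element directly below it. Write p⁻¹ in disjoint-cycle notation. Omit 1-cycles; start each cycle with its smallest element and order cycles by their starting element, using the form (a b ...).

First write p in disjoint cycles: (a f g e c)(b d).
Reversing each cycle (and rotating so the smallest element leads) gives p⁻¹ = (a c e g f)(b d).

(a c e g f)(b d)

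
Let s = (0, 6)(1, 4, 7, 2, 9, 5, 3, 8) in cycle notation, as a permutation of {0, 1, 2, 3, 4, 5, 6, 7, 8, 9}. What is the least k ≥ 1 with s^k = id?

8

The disjoint cycles have lengths 8, 2.
The order of s is the least common multiple of its cycle lengths: lcm(8, 2) = 8.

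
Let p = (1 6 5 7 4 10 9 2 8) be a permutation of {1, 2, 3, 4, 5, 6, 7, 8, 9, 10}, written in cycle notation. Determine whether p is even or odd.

even

The cycle lengths are 9, 1.
A cycle is odd iff its length is even; p has 0 even-length cycles, so sgn(p) = (−1)^0 and p is even.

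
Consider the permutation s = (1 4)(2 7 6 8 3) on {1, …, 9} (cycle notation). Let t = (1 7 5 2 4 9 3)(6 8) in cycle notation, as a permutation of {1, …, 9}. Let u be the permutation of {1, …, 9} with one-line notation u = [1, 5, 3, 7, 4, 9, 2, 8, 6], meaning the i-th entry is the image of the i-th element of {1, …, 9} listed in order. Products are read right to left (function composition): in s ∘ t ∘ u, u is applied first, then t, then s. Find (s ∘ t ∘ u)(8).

Chase 8: u(8) = 8; t(8) = 6; s(6) = 8. Hence (s ∘ t ∘ u)(8) = 8.

8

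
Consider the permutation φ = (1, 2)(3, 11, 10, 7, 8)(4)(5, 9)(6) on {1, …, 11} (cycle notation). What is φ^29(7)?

7 lies in the 5-cycle (3, 11, 10, 7, 8).
Since the cycle has length 5, φ^29 acts on it the same as φ^4 (29 mod 5 = 4).
Stepping 4 places around the cycle: 7 → 8 → 3 → 11 → 10.

10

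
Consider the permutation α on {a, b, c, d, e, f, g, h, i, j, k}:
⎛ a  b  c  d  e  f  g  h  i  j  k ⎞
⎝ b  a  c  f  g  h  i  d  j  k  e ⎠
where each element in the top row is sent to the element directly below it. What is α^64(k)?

j

Tracing k → e → … returns to k after 5 steps, so k lies in a 5-cycle (e, g, i, j, k).
Since the cycle has length 5, α^64 acts on it the same as α^4 (64 mod 5 = 4).
Stepping 4 places around the cycle: k → e → g → i → j.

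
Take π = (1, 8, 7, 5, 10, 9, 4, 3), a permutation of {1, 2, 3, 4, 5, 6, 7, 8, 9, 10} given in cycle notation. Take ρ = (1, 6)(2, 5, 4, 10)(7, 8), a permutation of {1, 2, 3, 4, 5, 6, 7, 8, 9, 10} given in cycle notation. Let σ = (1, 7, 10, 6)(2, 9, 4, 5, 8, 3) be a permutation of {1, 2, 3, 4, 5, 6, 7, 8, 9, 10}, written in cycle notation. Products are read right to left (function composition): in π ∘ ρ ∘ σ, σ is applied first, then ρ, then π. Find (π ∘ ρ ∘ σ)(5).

5

Chase 5: σ(5) = 8; ρ(8) = 7; π(7) = 5. Hence (π ∘ ρ ∘ σ)(5) = 5.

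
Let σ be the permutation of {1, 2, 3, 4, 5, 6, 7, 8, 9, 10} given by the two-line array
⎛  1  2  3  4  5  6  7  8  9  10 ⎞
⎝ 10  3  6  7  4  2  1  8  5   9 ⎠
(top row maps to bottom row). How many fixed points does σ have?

The fixed points (elements with σ(x) = x) are {8}, so there is 1.

1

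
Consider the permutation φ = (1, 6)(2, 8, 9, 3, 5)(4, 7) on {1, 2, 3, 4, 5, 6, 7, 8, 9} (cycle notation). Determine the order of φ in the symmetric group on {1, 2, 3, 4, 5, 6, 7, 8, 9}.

The disjoint cycles have lengths 5, 2, 2.
The order of φ is the least common multiple of its cycle lengths: lcm(5, 2, 2) = 10.

10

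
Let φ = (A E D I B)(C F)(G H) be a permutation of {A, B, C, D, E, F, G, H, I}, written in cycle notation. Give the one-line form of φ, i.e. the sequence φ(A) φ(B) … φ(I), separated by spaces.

E A F I D C H G B

Image by image: A→E, B→A, C→F, D→I, E→D, F→C, G→H, H→G, I→B.
Listing these in domain order gives E A F I D C H G B.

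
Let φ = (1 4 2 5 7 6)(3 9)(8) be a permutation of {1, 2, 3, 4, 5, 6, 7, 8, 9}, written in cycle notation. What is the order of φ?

The cycle type of φ is (6, 2, 1).
Since disjoint cycles commute, ord(φ) = lcm(6, 2) = 6.

6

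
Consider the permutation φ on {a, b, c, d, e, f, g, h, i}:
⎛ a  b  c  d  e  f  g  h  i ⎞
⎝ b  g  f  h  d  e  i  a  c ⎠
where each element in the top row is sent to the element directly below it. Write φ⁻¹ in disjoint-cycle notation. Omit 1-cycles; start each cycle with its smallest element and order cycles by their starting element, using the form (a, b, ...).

First write φ in disjoint cycles: (a, b, g, i, c, f, e, d, h).
The inverse reverses every cycle; in canonical form, φ⁻¹ = (a, h, d, e, f, c, i, g, b).

(a, h, d, e, f, c, i, g, b)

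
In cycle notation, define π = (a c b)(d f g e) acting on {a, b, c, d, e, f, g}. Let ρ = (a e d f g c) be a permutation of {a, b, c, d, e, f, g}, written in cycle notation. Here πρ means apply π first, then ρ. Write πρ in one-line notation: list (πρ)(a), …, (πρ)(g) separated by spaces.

(πρ)(x) = ρ(π(x)). Computing each image: ρ(π(a)) = ρ(c) = a, ρ(π(b)) = ρ(a) = e, ρ(π(c)) = ρ(b) = b, ρ(π(d)) = ρ(f) = g, ρ(π(e)) = ρ(d) = f, ρ(π(f)) = ρ(g) = c, ρ(π(g)) = ρ(e) = d.
Hence πρ = [a e b g f c d].

a e b g f c d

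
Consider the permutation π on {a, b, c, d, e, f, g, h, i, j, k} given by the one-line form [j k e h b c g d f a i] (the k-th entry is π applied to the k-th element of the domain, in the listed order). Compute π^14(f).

e

Tracing f → c → … returns to f after 6 steps, so f lies in a 6-cycle (b k i f c e).
Since the cycle has length 6, π^14 acts on it the same as π^2 (14 mod 6 = 2).
Stepping 2 places around the cycle: f → c → e.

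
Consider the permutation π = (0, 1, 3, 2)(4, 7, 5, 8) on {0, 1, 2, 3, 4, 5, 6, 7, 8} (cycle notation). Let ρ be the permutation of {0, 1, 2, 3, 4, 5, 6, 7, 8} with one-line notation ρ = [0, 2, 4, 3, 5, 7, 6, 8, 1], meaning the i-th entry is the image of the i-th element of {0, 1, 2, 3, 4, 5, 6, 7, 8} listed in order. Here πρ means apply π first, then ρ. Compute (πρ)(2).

0

π(2) = 0, then ρ(0) = 0; composing gives (πρ)(2) = 0.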